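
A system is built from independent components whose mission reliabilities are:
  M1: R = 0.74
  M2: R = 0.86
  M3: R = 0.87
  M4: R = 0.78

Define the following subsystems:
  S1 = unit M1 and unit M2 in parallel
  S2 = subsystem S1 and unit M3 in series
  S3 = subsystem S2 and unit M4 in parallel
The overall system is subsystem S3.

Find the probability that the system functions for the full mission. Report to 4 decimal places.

0.9644

Parallel (M1 and M2): 1 − (1 − 0.740000)(1 − 0.860000) = 0.963600
Series ([0.963600] and M3): 0.963600 × 0.870000 = 0.838332
Parallel ([0.838332] and M4): 1 − (1 − 0.838332)(1 − 0.780000) = 0.9644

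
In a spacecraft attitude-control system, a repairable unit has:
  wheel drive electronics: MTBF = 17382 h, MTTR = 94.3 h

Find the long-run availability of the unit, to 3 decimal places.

0.995

A(wheel drive electronics) = MTBF/(MTBF+MTTR) = 17382/(17382+94.3) = 0.995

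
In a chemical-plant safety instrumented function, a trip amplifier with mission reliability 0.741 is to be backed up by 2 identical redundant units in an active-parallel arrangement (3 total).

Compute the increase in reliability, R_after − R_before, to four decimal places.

R_before = 0.741
R_after = 1 − (1 − 0.741)^3 = 0.9826
ΔR = 0.9826 − 0.741 = 0.2416

0.2416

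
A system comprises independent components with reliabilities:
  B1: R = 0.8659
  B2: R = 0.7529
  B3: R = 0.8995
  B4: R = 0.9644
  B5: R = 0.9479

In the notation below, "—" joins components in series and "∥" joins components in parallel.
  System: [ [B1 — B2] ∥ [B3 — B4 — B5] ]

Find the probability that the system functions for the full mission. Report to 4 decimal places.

0.9381

Series (B1 and B2): 0.865900 × 0.752900 = 0.651936
Series (B3, B4, and B5): 0.899500 × 0.964400 × 0.947900 = 0.822282
Parallel ([0.651936] and [0.822282]): 1 − (1 − 0.651936)(1 − 0.822282) = 0.9381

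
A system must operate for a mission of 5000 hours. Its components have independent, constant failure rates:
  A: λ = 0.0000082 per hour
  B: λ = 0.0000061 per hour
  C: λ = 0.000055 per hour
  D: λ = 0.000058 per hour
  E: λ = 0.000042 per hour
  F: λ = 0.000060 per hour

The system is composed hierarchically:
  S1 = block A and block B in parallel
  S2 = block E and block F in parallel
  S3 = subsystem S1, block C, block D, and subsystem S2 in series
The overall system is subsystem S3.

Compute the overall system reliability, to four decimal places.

0.5398

R(A) = exp(−0.0000082 × 5000) = 0.959829
R(B) = exp(−0.0000061 × 5000) = 0.969960
R(C) = exp(−0.000055 × 5000) = 0.759572
R(D) = exp(−0.000058 × 5000) = 0.748264
R(E) = exp(−0.000042 × 5000) = 0.810584
R(F) = exp(−0.000060 × 5000) = 0.740818
Parallel (A and B): 1 − (1 − 0.959829)(1 − 0.969960) = 0.998793
Parallel (E and F): 1 − (1 − 0.810584)(1 − 0.740818) = 0.950907
Series ([0.998793], C, D, and [0.950907]): 0.998793 × 0.759572 × 0.748264 × 0.950907 = 0.5398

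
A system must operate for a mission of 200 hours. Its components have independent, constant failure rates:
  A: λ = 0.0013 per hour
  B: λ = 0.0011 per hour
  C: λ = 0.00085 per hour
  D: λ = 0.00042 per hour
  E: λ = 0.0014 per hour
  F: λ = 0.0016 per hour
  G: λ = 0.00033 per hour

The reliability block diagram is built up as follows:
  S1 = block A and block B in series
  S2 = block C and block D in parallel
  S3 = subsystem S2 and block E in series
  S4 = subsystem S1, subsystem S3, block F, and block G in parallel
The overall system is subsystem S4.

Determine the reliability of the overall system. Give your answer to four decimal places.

0.9983

R(A) = exp(−0.0013 × 200) = 0.771052
R(B) = exp(−0.0011 × 200) = 0.802519
R(C) = exp(−0.00085 × 200) = 0.843665
R(D) = exp(−0.00042 × 200) = 0.919431
R(E) = exp(−0.0014 × 200) = 0.755784
R(F) = exp(−0.0016 × 200) = 0.726149
R(G) = exp(−0.00033 × 200) = 0.936131
Series (A and B): 0.771052 × 0.802519 = 0.618784
Parallel (C and D): 1 − (1 − 0.843665)(1 − 0.919431) = 0.987404
Series ([0.987404] and E): 0.987404 × 0.755784 = 0.746264
Parallel ([0.618784], [0.746264], F, and G): 1 − (1 − 0.618784)(1 − 0.746264)(1 − 0.726149)(1 − 0.936131) = 0.9983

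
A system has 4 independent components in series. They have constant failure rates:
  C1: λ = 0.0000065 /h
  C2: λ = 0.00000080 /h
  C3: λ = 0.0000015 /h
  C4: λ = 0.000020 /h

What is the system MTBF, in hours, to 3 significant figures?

Series of exponential components: λ_sys = Σ λ_i
λ_sys = 0.0000065 + 0.00000080 + 0.0000015 + 0.000020 = 2.8800e-05 /h
MTBF = 1 / λ_sys = 34700 h

34700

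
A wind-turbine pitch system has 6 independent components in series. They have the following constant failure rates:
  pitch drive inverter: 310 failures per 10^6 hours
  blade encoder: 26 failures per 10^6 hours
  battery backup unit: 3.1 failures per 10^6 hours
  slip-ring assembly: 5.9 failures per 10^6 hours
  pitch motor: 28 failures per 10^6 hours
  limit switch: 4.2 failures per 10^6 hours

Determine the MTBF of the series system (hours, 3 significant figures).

Series of exponential components: λ_sys = Σ λ_i
λ_sys = 0.00031 + 0.000026 + 0.0000031 + 0.0000059 + 0.000028 + 0.0000042 = 3.7720e-04 /h
MTBF = 1 / λ_sys = 2650 h

2650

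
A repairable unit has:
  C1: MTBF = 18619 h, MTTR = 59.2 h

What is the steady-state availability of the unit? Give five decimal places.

0.99683

A(C1) = MTBF/(MTBF+MTTR) = 18619/(18619+59.2) = 0.99683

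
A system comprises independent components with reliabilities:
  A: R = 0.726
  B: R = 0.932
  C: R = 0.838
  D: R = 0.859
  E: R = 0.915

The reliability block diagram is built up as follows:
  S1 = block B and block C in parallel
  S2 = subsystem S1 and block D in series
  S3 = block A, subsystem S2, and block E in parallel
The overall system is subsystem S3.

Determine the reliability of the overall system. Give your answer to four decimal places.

0.9965

Parallel (B and C): 1 − (1 − 0.932000)(1 − 0.838000) = 0.988984
Series ([0.988984] and D): 0.988984 × 0.859000 = 0.849537
Parallel (A, [0.849537], and E): 1 − (1 − 0.726000)(1 − 0.849537)(1 − 0.915000) = 0.9965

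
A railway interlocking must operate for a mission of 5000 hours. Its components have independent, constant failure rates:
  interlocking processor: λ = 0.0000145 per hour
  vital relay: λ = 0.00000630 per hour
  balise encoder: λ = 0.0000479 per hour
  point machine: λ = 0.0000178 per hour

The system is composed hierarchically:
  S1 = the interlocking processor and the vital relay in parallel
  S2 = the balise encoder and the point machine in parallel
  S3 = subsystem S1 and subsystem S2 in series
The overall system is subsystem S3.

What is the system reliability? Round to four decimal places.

0.9797

R(interlocking processor) = exp(−0.0000145 × 5000) = 0.930066
R(vital relay) = exp(−0.00000630 × 5000) = 0.968991
R(balise encoder) = exp(−0.0000479 × 5000) = 0.787021
R(point machine) = exp(−0.0000178 × 5000) = 0.914846
Parallel (interlocking processor and vital relay): 1 − (1 − 0.930066)(1 − 0.968991) = 0.997831
Parallel (balise encoder and point machine): 1 − (1 − 0.787021)(1 − 0.914846) = 0.981864
Series ([0.997831] and [0.981864]): 0.997831 × 0.981864 = 0.9797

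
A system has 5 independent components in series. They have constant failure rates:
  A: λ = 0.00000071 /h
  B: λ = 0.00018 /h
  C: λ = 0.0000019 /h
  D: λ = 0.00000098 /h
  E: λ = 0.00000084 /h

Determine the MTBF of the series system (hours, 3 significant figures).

5420

Series of exponential components: λ_sys = Σ λ_i
λ_sys = 0.00000071 + 0.00018 + 0.0000019 + 0.00000098 + 0.00000084 = 1.8443e-04 /h
MTBF = 1 / λ_sys = 5420 h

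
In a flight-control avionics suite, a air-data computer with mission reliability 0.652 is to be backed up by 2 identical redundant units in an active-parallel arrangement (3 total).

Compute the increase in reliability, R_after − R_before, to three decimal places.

0.306

R_before = 0.652
R_after = 1 − (1 − 0.652)^3 = 0.958
ΔR = 0.958 − 0.652 = 0.306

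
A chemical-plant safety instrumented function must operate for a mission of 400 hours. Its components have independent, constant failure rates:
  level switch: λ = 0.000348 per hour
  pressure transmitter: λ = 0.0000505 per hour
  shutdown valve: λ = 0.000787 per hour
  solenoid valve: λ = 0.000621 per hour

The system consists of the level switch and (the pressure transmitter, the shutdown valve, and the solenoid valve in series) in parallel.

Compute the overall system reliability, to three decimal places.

0.943

R(level switch) = exp(−0.000348 × 400) = 0.87005
R(pressure transmitter) = exp(−0.0000505 × 400) = 0.98000
R(shutdown valve) = exp(−0.000787 × 400) = 0.72993
R(solenoid valve) = exp(−0.000621 × 400) = 0.78005
Series (pressure transmitter, shutdown valve, and solenoid valve): 0.98000 × 0.72993 × 0.78005 = 0.55799
Parallel (level switch and [0.55799]): 1 − (1 − 0.87005)(1 − 0.55799) = 0.943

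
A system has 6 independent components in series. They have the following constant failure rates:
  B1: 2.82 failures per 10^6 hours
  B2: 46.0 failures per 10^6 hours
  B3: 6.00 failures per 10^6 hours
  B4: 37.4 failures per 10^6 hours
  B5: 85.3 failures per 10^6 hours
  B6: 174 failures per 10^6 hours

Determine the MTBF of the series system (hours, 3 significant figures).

2840

Series of exponential components: λ_sys = Σ λ_i
λ_sys = 0.00000282 + 0.0000460 + 0.00000600 + 0.0000374 + 0.0000853 + 0.000174 = 3.5152e-04 /h
MTBF = 1 / λ_sys = 2840 h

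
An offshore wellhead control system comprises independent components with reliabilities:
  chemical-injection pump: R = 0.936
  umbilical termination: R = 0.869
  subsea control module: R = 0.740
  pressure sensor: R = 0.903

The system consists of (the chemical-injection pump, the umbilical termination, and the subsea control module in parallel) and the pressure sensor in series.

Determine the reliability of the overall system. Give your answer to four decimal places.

Parallel (chemical-injection pump, umbilical termination, and subsea control module): 1 − (1 − 0.936000)(1 − 0.869000)(1 − 0.740000) = 0.997820
Series ([0.997820] and pressure sensor): 0.997820 × 0.903000 = 0.9010

0.9010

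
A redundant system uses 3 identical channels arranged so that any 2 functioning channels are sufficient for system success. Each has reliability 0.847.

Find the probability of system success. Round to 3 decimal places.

0.937

R = Σ_{i=2}^{3} C(3,i) p^i (1−p)^{3−i} with p = 0.847
C(3,2)·0.847^2·0.153^1 = 0.32929
C(3,3)·0.847^3·0.153^0 = 0.60765
Sum = 0.937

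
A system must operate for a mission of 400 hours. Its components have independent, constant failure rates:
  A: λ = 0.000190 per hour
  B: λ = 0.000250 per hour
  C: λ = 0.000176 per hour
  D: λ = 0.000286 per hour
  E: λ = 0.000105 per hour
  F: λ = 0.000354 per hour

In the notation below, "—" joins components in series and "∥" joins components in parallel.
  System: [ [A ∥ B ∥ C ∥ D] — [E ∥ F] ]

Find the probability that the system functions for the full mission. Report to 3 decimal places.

R(A) = exp(−0.000190 × 400) = 0.92682
R(B) = exp(−0.000250 × 400) = 0.90484
R(C) = exp(−0.000176 × 400) = 0.93202
R(D) = exp(−0.000286 × 400) = 0.89190
R(E) = exp(−0.000105 × 400) = 0.95887
R(F) = exp(−0.000354 × 400) = 0.86797
Parallel (A, B, C, and D): 1 − (1 − 0.92682)(1 − 0.90484)(1 − 0.93202)(1 − 0.89190) = 0.99995
Parallel (E and F): 1 − (1 − 0.95887)(1 − 0.86797) = 0.99457
Series ([0.99995] and [0.99457]): 0.99995 × 0.99457 = 0.995

0.995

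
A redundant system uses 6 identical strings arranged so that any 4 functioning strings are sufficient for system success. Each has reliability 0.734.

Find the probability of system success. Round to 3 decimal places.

0.804

R = Σ_{i=4}^{6} C(6,i) p^i (1−p)^{6−i} with p = 0.734
C(6,4)·0.734^4·0.266^2 = 0.30806
C(6,5)·0.734^5·0.266^1 = 0.34003
C(6,6)·0.734^6·0.266^0 = 0.15638
Sum = 0.804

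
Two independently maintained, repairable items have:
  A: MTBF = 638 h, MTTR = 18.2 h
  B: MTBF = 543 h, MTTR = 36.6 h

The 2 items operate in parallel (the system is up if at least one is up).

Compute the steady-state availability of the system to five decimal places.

0.99825

A(A) = MTBF/(MTBF+MTTR) = 638/(638+18.2) = 0.972265
A(B) = MTBF/(MTBF+MTTR) = 543/(543+36.6) = 0.936853
Parallel availability: 1 − (1 − 0.972265)(1 − 0.936853) = 0.99825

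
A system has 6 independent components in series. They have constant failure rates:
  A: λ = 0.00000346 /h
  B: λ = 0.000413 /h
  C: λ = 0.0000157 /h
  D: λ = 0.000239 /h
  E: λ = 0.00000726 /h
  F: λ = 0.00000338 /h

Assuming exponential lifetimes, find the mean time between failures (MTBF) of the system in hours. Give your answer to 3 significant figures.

1470

Series of exponential components: λ_sys = Σ λ_i
λ_sys = 0.00000346 + 0.000413 + 0.0000157 + 0.000239 + 0.00000726 + 0.00000338 = 6.8180e-04 /h
MTBF = 1 / λ_sys = 1470 h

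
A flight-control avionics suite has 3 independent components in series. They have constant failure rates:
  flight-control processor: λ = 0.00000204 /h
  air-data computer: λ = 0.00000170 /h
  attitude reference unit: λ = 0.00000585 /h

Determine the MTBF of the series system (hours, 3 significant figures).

Series of exponential components: λ_sys = Σ λ_i
λ_sys = 0.00000204 + 0.00000170 + 0.00000585 = 9.5900e-06 /h
MTBF = 1 / λ_sys = 104000 h

104000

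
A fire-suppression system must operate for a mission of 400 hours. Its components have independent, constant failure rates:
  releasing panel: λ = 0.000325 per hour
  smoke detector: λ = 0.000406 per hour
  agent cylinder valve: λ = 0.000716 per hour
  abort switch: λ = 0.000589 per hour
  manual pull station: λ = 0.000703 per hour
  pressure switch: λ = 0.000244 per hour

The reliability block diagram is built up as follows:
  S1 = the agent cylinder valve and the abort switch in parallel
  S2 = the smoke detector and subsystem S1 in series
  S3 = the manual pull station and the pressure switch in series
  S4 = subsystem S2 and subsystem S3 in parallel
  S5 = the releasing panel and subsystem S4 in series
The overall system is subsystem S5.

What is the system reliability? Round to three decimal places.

0.824

R(releasing panel) = exp(−0.000325 × 400) = 0.87810
R(smoke detector) = exp(−0.000406 × 400) = 0.85010
R(agent cylinder valve) = exp(−0.000716 × 400) = 0.75096
R(abort switch) = exp(−0.000589 × 400) = 0.79010
R(manual pull station) = exp(−0.000703 × 400) = 0.75488
R(pressure switch) = exp(−0.000244 × 400) = 0.90701
Parallel (agent cylinder valve and abort switch): 1 − (1 − 0.75096)(1 − 0.79010) = 0.94773
Series (smoke detector and [0.94773]): 0.85010 × 0.94773 = 0.80567
Series (manual pull station and pressure switch): 0.75488 × 0.90701 = 0.68468
Parallel ([0.80567] and [0.68468]): 1 − (1 − 0.80567)(1 − 0.68468) = 0.93872
Series (releasing panel and [0.93872]): 0.87810 × 0.93872 = 0.824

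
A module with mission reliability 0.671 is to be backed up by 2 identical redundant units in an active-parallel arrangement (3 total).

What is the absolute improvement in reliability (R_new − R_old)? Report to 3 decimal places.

R_before = 0.671
R_after = 1 − (1 − 0.671)^3 = 0.964
ΔR = 0.964 − 0.671 = 0.293

0.293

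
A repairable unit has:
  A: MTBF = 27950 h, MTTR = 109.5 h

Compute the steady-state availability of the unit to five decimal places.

0.99610

A(A) = MTBF/(MTBF+MTTR) = 27950/(27950+109.5) = 0.99610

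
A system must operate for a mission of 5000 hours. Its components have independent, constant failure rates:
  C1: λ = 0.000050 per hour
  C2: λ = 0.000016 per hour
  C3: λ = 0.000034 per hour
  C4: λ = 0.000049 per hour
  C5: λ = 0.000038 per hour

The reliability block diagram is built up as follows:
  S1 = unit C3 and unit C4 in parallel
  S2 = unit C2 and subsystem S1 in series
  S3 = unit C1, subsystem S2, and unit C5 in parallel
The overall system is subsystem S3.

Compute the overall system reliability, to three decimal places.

R(C1) = exp(−0.000050 × 5000) = 0.77880
R(C2) = exp(−0.000016 × 5000) = 0.92312
R(C3) = exp(−0.000034 × 5000) = 0.84366
R(C4) = exp(−0.000049 × 5000) = 0.78270
R(C5) = exp(−0.000038 × 5000) = 0.82696
Parallel (C3 and C4): 1 − (1 − 0.84366)(1 − 0.78270) = 0.96603
Series (C2 and [0.96603]): 0.92312 × 0.96603 = 0.89176
Parallel (C1, [0.89176], and C5): 1 − (1 − 0.77880)(1 − 0.89176)(1 − 0.82696) = 0.996

0.996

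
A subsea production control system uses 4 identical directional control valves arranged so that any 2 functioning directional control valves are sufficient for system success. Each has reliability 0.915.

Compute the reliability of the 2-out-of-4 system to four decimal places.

0.9977

R = Σ_{i=2}^{4} C(4,i) p^i (1−p)^{4−i} with p = 0.915
C(4,2)·0.915^2·0.085^2 = 0.036294
C(4,3)·0.915^3·0.085^1 = 0.260461
C(4,4)·0.915^4·0.085^0 = 0.700946
Sum = 0.9977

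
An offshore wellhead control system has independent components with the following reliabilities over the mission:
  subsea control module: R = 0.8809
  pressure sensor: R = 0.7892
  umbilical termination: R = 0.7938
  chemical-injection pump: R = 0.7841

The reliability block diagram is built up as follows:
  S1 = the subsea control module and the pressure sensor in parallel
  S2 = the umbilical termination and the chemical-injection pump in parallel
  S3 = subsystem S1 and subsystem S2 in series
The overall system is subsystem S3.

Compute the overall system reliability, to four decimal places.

0.9315

Parallel (subsea control module and pressure sensor): 1 − (1 − 0.880900)(1 − 0.789200) = 0.974894
Parallel (umbilical termination and chemical-injection pump): 1 − (1 − 0.793800)(1 − 0.784100) = 0.955481
Series ([0.974894] and [0.955481]): 0.974894 × 0.955481 = 0.9315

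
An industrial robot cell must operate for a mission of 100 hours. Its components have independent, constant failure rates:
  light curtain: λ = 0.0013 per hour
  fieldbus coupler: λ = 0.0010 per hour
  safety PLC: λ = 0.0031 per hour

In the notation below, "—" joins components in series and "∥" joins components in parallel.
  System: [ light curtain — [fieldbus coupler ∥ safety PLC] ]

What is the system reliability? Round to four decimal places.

R(light curtain) = exp(−0.0013 × 100) = 0.878095
R(fieldbus coupler) = exp(−0.0010 × 100) = 0.904837
R(safety PLC) = exp(−0.0031 × 100) = 0.733447
Parallel (fieldbus coupler and safety PLC): 1 − (1 − 0.904837)(1 − 0.733447) = 0.974634
Series (light curtain and [0.974634]): 0.878095 × 0.974634 = 0.8558

0.8558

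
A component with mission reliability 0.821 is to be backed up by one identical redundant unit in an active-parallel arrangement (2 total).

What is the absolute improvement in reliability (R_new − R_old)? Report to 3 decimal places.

0.147

R_before = 0.821
R_after = 1 − (1 − 0.821)^2 = 0.968
ΔR = 0.968 − 0.821 = 0.147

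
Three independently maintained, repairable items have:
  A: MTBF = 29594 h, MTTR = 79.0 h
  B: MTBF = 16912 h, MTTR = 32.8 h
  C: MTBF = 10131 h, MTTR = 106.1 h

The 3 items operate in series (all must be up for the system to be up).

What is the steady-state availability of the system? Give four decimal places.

A(A) = MTBF/(MTBF+MTTR) = 29594/(29594+79.0) = 0.997338
A(B) = MTBF/(MTBF+MTTR) = 16912/(16912+32.8) = 0.998064
A(C) = MTBF/(MTBF+MTTR) = 10131/(10131+106.1) = 0.989636
Series availability: 0.997338 × 0.998064 × 0.989636 = 0.9851

0.9851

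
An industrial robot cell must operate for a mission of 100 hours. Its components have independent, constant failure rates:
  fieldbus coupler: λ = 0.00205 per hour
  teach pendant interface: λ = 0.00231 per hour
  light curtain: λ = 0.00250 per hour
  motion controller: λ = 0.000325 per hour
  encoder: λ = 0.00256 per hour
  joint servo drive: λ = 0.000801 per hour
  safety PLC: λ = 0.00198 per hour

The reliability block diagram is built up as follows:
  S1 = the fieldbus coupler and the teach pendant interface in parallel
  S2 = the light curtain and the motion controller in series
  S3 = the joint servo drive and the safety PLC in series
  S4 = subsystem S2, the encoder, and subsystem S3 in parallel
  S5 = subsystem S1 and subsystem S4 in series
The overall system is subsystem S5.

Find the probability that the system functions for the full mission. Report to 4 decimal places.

R(fieldbus coupler) = exp(−0.00205 × 100) = 0.814647
R(teach pendant interface) = exp(−0.00231 × 100) = 0.793739
R(light curtain) = exp(−0.00250 × 100) = 0.778801
R(motion controller) = exp(−0.000325 × 100) = 0.968022
R(encoder) = exp(−0.00256 × 100) = 0.774142
R(joint servo drive) = exp(−0.000801 × 100) = 0.923024
R(safety PLC) = exp(−0.00198 × 100) = 0.820370
Parallel (fieldbus coupler and teach pendant interface): 1 − (1 − 0.814647)(1 − 0.793739) = 0.961769
Series (light curtain and motion controller): 0.778801 × 0.968022 = 0.753897
Series (joint servo drive and safety PLC): 0.923024 × 0.820370 = 0.757221
Parallel ([0.753897], encoder, and [0.757221]): 1 − (1 − 0.753897)(1 − 0.774142)(1 − 0.757221) = 0.986505
Series ([0.961769] and [0.986505]): 0.961769 × 0.986505 = 0.9488

0.9488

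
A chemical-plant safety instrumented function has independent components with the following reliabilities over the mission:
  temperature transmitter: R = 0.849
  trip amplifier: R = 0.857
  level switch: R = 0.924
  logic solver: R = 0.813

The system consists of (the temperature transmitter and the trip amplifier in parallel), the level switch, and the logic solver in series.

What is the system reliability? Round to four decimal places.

Parallel (temperature transmitter and trip amplifier): 1 − (1 − 0.849000)(1 − 0.857000) = 0.978407
Series ([0.978407], level switch, and logic solver): 0.978407 × 0.924000 × 0.813000 = 0.7350

0.7350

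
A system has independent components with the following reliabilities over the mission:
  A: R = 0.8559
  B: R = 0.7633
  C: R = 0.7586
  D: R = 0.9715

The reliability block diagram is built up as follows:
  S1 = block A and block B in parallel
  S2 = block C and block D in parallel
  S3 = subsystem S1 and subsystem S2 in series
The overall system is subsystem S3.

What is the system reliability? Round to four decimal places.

0.9592

Parallel (A and B): 1 − (1 − 0.855900)(1 − 0.763300) = 0.965892
Parallel (C and D): 1 − (1 − 0.758600)(1 − 0.971500) = 0.993120
Series ([0.965892] and [0.993120]): 0.965892 × 0.993120 = 0.9592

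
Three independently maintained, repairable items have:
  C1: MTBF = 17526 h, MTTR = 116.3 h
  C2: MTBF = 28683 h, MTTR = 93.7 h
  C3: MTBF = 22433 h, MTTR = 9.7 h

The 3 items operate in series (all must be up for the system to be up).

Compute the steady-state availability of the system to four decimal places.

0.9897

A(C1) = MTBF/(MTBF+MTTR) = 17526/(17526+116.3) = 0.993408
A(C2) = MTBF/(MTBF+MTTR) = 28683/(28683+93.7) = 0.996744
A(C3) = MTBF/(MTBF+MTTR) = 22433/(22433+9.7) = 0.999568
Series availability: 0.993408 × 0.996744 × 0.999568 = 0.9897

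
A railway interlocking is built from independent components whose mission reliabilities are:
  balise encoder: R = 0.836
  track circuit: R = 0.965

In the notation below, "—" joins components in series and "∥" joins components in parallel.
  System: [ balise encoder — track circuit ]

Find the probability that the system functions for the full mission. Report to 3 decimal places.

Series (balise encoder and track circuit): 0.83600 × 0.96500 = 0.807

0.807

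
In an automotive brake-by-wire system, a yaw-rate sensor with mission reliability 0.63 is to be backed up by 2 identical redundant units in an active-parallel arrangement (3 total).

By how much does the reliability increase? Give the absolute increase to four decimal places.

0.3193

R_before = 0.63
R_after = 1 − (1 − 0.63)^3 = 0.9493
ΔR = 0.9493 − 0.63 = 0.3193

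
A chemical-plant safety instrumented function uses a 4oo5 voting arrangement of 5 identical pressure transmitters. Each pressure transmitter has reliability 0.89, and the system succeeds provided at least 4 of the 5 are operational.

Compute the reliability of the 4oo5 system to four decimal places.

R = Σ_{i=4}^{5} C(5,i) p^i (1−p)^{5−i} with p = 0.89
C(5,4)·0.89^4·0.11^1 = 0.345082
C(5,5)·0.89^5·0.11^0 = 0.558406
Sum = 0.9035

0.9035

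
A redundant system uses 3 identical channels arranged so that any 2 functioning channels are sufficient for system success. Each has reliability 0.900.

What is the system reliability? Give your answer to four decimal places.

0.9720

R = Σ_{i=2}^{3} C(3,i) p^i (1−p)^{3−i} with p = 0.900
C(3,2)·0.900^2·0.100^1 = 0.243000
C(3,3)·0.900^3·0.100^0 = 0.729000
Sum = 0.9720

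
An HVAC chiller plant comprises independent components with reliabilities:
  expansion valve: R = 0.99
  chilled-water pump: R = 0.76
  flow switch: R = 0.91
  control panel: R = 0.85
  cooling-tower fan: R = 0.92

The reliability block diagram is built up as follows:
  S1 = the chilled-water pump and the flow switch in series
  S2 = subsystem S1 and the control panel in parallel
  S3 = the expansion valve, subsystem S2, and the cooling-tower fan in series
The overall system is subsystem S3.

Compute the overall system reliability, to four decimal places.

0.8687

Series (chilled-water pump and flow switch): 0.760000 × 0.910000 = 0.691600
Parallel ([0.691600] and control panel): 1 − (1 − 0.691600)(1 − 0.850000) = 0.953740
Series (expansion valve, [0.953740], and cooling-tower fan): 0.990000 × 0.953740 × 0.920000 = 0.8687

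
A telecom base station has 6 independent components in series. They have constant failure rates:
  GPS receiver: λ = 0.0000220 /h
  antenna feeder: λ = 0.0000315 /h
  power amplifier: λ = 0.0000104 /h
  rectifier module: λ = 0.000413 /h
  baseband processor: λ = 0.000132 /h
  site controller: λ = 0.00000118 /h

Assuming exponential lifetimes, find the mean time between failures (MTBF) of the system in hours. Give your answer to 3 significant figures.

1640

Series of exponential components: λ_sys = Σ λ_i
λ_sys = 0.0000220 + 0.0000315 + 0.0000104 + 0.000413 + 0.000132 + 0.00000118 = 6.1008e-04 /h
MTBF = 1 / λ_sys = 1640 h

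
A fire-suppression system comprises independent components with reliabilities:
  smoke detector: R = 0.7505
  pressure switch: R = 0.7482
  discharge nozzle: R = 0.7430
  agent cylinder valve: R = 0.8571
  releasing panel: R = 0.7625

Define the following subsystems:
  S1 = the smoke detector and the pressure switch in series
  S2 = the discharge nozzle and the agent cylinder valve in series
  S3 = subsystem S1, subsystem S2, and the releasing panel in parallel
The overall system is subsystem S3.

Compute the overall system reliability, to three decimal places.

Series (smoke detector and pressure switch): 0.75050 × 0.74820 = 0.56152
Series (discharge nozzle and agent cylinder valve): 0.74300 × 0.85710 = 0.63683
Parallel ([0.56152], [0.63683], and releasing panel): 1 − (1 − 0.56152)(1 − 0.63683)(1 − 0.76250) = 0.962

0.962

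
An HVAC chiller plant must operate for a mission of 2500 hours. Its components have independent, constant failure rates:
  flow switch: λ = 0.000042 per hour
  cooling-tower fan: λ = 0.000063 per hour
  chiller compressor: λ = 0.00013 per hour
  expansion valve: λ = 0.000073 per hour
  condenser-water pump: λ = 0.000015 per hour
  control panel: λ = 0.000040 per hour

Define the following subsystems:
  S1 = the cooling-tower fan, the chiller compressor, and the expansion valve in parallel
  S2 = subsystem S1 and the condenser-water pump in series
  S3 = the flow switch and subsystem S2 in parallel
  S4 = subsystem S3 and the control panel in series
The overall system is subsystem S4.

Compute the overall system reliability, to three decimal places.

0.901

R(flow switch) = exp(−0.000042 × 2500) = 0.90032
R(cooling-tower fan) = exp(−0.000063 × 2500) = 0.85428
R(chiller compressor) = exp(−0.00013 × 2500) = 0.72253
R(expansion valve) = exp(−0.000073 × 2500) = 0.83318
R(condenser-water pump) = exp(−0.000015 × 2500) = 0.96319
R(control panel) = exp(−0.000040 × 2500) = 0.90484
Parallel (cooling-tower fan, chiller compressor, and expansion valve): 1 − (1 − 0.85428)(1 − 0.72253)(1 − 0.83318) = 0.99325
Series ([0.99325] and condenser-water pump): 0.99325 × 0.96319 = 0.95669
Parallel (flow switch and [0.95669]): 1 − (1 − 0.90032)(1 − 0.95669) = 0.99568
Series ([0.99568] and control panel): 0.99568 × 0.90484 = 0.901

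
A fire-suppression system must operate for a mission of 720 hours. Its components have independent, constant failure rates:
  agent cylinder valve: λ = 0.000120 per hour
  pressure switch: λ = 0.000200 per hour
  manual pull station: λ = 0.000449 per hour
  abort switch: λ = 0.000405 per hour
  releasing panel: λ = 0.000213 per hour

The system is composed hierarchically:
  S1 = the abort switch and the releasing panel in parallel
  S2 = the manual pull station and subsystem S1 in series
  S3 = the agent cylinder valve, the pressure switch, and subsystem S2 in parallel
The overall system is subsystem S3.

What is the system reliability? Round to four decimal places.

0.9966

R(agent cylinder valve) = exp(−0.000120 × 720) = 0.917227
R(pressure switch) = exp(−0.000200 × 720) = 0.865888
R(manual pull station) = exp(−0.000449 × 720) = 0.723771
R(abort switch) = exp(−0.000405 × 720) = 0.747067
R(releasing panel) = exp(−0.000213 × 720) = 0.857821
Parallel (abort switch and releasing panel): 1 − (1 − 0.747067)(1 − 0.857821) = 0.964038
Series (manual pull station and [0.964038]): 0.723771 × 0.964038 = 0.697743
Parallel (agent cylinder valve, pressure switch, and [0.697743]): 1 − (1 − 0.917227)(1 − 0.865888)(1 − 0.697743) = 0.9966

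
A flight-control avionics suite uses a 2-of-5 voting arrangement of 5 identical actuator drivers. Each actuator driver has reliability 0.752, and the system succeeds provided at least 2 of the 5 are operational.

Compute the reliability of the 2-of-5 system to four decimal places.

0.9848

R = Σ_{i=2}^{5} C(5,i) p^i (1−p)^{5−i} with p = 0.752
C(5,2)·0.752^2·0.248^3 = 0.086256
C(5,3)·0.752^3·0.248^2 = 0.261551
C(5,4)·0.752^4·0.248^1 = 0.396546
C(5,5)·0.752^5·0.248^0 = 0.240486
Sum = 0.9848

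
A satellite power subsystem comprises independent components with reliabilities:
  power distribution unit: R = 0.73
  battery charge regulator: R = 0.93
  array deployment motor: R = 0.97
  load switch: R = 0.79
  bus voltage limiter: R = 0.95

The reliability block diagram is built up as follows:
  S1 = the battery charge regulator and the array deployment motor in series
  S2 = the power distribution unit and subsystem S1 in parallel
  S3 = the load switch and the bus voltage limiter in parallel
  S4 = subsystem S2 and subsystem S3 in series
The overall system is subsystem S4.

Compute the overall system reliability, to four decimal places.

0.9633

Series (battery charge regulator and array deployment motor): 0.930000 × 0.970000 = 0.902100
Parallel (power distribution unit and [0.902100]): 1 − (1 − 0.730000)(1 − 0.902100) = 0.973567
Parallel (load switch and bus voltage limiter): 1 − (1 − 0.790000)(1 − 0.950000) = 0.989500
Series ([0.973567] and [0.989500]): 0.973567 × 0.989500 = 0.9633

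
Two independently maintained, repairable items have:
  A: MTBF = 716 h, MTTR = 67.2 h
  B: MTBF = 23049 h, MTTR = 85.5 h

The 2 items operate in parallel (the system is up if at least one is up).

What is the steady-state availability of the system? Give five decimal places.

0.99968

A(A) = MTBF/(MTBF+MTTR) = 716/(716+67.2) = 0.914198
A(B) = MTBF/(MTBF+MTTR) = 23049/(23049+85.5) = 0.996304
Parallel availability: 1 − (1 − 0.914198)(1 − 0.996304) = 0.99968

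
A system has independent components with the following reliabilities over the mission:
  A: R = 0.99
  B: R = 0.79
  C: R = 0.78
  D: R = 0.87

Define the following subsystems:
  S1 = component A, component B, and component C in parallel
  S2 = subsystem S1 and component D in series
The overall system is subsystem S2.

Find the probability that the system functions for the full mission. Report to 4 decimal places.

0.8696

Parallel (A, B, and C): 1 − (1 − 0.990000)(1 − 0.790000)(1 − 0.780000) = 0.999538
Series ([0.999538] and D): 0.999538 × 0.870000 = 0.8696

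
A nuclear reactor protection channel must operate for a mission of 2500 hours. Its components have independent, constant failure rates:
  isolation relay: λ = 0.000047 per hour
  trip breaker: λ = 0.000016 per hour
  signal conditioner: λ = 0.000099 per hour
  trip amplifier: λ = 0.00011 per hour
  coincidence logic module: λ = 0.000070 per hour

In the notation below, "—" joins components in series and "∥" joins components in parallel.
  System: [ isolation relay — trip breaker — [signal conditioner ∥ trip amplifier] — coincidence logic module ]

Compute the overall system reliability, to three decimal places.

0.679

R(isolation relay) = exp(−0.000047 × 2500) = 0.88914
R(trip breaker) = exp(−0.000016 × 2500) = 0.96079
R(signal conditioner) = exp(−0.000099 × 2500) = 0.78075
R(trip amplifier) = exp(−0.00011 × 2500) = 0.75957
R(coincidence logic module) = exp(−0.000070 × 2500) = 0.83946
Parallel (signal conditioner and trip amplifier): 1 − (1 − 0.78075)(1 − 0.75957) = 0.94729
Series (isolation relay, trip breaker, [0.94729], and coincidence logic module): 0.88914 × 0.96079 × 0.94729 × 0.83946 = 0.679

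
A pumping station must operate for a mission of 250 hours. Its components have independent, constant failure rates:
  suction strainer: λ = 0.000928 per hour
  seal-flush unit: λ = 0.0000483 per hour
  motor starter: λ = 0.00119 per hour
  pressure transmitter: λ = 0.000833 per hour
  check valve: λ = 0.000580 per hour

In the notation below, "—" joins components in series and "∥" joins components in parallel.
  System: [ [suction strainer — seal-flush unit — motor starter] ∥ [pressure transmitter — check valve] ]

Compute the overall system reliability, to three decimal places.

0.876

R(suction strainer) = exp(−0.000928 × 250) = 0.79295
R(seal-flush unit) = exp(−0.0000483 × 250) = 0.98800
R(motor starter) = exp(−0.00119 × 250) = 0.74267
R(pressure transmitter) = exp(−0.000833 × 250) = 0.81200
R(check valve) = exp(−0.000580 × 250) = 0.86502
Series (suction strainer, seal-flush unit, and motor starter): 0.79295 × 0.98800 × 0.74267 = 0.58183
Series (pressure transmitter and check valve): 0.81200 × 0.86502 = 0.70240
Parallel ([0.58183] and [0.70240]): 1 − (1 − 0.58183)(1 − 0.70240) = 0.876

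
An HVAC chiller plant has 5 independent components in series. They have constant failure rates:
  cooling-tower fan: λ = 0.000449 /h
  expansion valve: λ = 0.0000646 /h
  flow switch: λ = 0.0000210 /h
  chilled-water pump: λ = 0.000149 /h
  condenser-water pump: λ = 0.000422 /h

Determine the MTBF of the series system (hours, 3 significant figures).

Series of exponential components: λ_sys = Σ λ_i
λ_sys = 0.000449 + 0.0000646 + 0.0000210 + 0.000149 + 0.000422 = 1.1056e-03 /h
MTBF = 1 / λ_sys = 904 h

904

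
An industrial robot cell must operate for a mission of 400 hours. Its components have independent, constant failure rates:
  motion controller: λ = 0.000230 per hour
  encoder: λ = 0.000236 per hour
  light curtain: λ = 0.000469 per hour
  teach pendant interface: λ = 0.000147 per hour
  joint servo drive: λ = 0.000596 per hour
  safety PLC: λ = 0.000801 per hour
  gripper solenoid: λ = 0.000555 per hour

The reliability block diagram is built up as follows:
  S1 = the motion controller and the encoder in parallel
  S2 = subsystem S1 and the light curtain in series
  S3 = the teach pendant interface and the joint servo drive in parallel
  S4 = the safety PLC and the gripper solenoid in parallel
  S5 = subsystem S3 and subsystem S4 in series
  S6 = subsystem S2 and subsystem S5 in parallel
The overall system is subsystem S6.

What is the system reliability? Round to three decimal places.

0.988

R(motion controller) = exp(−0.000230 × 400) = 0.91211
R(encoder) = exp(−0.000236 × 400) = 0.90992
R(light curtain) = exp(−0.000469 × 400) = 0.82895
R(teach pendant interface) = exp(−0.000147 × 400) = 0.94290
R(joint servo drive) = exp(−0.000596 × 400) = 0.78789
R(safety PLC) = exp(−0.000801 × 400) = 0.72586
R(gripper solenoid) = exp(−0.000555 × 400) = 0.80092
Parallel (motion controller and encoder): 1 − (1 − 0.91211)(1 − 0.90992) = 0.99208
Series ([0.99208] and light curtain): 0.99208 × 0.82895 = 0.82238
Parallel (teach pendant interface and joint servo drive): 1 − (1 − 0.94290)(1 − 0.78789) = 0.98789
Parallel (safety PLC and gripper solenoid): 1 − (1 − 0.72586)(1 − 0.80092) = 0.94542
Series ([0.98789] and [0.94542]): 0.98789 × 0.94542 = 0.93397
Parallel ([0.82238] and [0.93397]): 1 − (1 − 0.82238)(1 − 0.93397) = 0.988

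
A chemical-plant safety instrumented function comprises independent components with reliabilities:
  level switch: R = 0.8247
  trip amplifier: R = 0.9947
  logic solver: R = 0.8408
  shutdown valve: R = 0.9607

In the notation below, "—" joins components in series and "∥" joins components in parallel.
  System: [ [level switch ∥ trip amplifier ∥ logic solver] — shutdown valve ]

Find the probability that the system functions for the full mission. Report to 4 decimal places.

Parallel (level switch, trip amplifier, and logic solver): 1 − (1 − 0.824700)(1 − 0.994700)(1 − 0.840800) = 0.999852
Series ([0.999852] and shutdown valve): 0.999852 × 0.960700 = 0.9606

0.9606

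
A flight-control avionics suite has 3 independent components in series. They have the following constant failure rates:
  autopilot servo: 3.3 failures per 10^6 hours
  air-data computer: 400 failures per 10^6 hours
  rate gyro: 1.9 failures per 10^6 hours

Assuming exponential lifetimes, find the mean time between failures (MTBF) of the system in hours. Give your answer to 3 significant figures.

Series of exponential components: λ_sys = Σ λ_i
λ_sys = 0.0000033 + 0.00040 + 0.0000019 = 4.0520e-04 /h
MTBF = 1 / λ_sys = 2470 h

2470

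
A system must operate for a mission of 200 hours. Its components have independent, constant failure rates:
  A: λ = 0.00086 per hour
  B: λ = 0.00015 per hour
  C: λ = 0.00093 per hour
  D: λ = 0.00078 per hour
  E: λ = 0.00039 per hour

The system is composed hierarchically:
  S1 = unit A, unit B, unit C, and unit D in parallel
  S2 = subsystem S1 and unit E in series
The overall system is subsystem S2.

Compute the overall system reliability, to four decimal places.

R(A) = exp(−0.00086 × 200) = 0.841979
R(B) = exp(−0.00015 × 200) = 0.970446
R(C) = exp(−0.00093 × 200) = 0.830274
R(D) = exp(−0.00078 × 200) = 0.855559
R(E) = exp(−0.00039 × 200) = 0.924964
Parallel (A, B, C, and D): 1 − (1 − 0.841979)(1 − 0.970446)(1 − 0.830274)(1 − 0.855559) = 0.999886
Series ([0.999886] and E): 0.999886 × 0.924964 = 0.9249

0.9249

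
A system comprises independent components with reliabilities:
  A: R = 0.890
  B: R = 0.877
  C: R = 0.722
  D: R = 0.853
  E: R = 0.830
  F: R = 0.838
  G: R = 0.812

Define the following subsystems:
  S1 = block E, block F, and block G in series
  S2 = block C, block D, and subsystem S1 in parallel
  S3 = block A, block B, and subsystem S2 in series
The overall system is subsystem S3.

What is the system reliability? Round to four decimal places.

Series (E, F, and G): 0.830000 × 0.838000 × 0.812000 = 0.564778
Parallel (C, D, and [0.564778]): 1 − (1 − 0.722000)(1 − 0.853000)(1 − 0.564778) = 0.982214
Series (A, B, and [0.982214]): 0.890000 × 0.877000 × 0.982214 = 0.7666

0.7666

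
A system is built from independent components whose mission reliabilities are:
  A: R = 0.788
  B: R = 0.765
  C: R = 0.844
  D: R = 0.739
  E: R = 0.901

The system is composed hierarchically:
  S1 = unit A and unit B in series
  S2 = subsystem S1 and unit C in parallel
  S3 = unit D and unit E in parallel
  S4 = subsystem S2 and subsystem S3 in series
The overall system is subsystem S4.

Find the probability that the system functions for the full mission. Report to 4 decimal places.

Series (A and B): 0.788000 × 0.765000 = 0.602820
Parallel ([0.602820] and C): 1 − (1 − 0.602820)(1 − 0.844000) = 0.938040
Parallel (D and E): 1 − (1 − 0.739000)(1 − 0.901000) = 0.974161
Series ([0.938040] and [0.974161]): 0.938040 × 0.974161 = 0.9138

0.9138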